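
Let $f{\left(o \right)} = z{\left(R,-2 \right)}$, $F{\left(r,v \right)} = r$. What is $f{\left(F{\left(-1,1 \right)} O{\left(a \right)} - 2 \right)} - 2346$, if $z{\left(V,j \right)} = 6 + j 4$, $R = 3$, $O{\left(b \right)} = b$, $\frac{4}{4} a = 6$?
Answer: $-2348$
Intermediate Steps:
$a = 6$
$z{\left(V,j \right)} = 6 + 4 j$
$f{\left(o \right)} = -2$ ($f{\left(o \right)} = 6 + 4 \left(-2\right) = 6 - 8 = -2$)
$f{\left(F{\left(-1,1 \right)} O{\left(a \right)} - 2 \right)} - 2346 = -2 - 2346 = -2348$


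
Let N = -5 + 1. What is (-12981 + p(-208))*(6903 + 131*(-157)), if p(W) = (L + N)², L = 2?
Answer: 177317728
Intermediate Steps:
N = -4
p(W) = 4 (p(W) = (2 - 4)² = (-2)² = 4)
(-12981 + p(-208))*(6903 + 131*(-157)) = (-12981 + 4)*(6903 + 131*(-157)) = -12977*(6903 - 20567) = -12977*(-13664) = 177317728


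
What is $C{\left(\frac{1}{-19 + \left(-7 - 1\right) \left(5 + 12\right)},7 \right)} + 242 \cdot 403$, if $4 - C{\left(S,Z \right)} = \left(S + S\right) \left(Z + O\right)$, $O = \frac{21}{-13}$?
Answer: $\frac{39304618}{403} \approx 97530.0$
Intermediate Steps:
$O = - \frac{21}{13}$ ($O = 21 \left(- \frac{1}{13}\right) = - \frac{21}{13} \approx -1.6154$)
$C{\left(S,Z \right)} = 4 - 2 S \left(- \frac{21}{13} + Z\right)$ ($C{\left(S,Z \right)} = 4 - \left(S + S\right) \left(Z - \frac{21}{13}\right) = 4 - 2 S \left(- \frac{21}{13} + Z\right)$)
$C{\left(\frac{1}{-19 + \left(-7 - 1\right) \left(5 + 12\right)},7 \right)} + 242 \cdot 403 = \left(4 + \frac{42}{13 \left(-19 + \left(-7 - 1\right) \left(5 + 12\right)\right)} - 2 \frac{1}{-19 + \left(-7 - 1\right) \left(5 + 12\right)} 7\right) + 242 \cdot 403 = \left(4 + \frac{42}{13 \left(-19 - 136\right)} - 2 \frac{1}{-19 - 136} \cdot 7\right) + 97526 = \left(4 + \frac{42}{13 \left(-155\right)} - 2 \frac{1}{-155} \cdot 7\right) + 97526 = \left(4 + \frac{42}{13} \left(- \frac{1}{155}\right) - \left(- \frac{2}{155}\right) 7\right) + 97526 = \left(4 - \frac{42}{2015} + \frac{14}{155}\right) + 97526 = \frac{1640}{403} + 97526 = \frac{39304618}{403}$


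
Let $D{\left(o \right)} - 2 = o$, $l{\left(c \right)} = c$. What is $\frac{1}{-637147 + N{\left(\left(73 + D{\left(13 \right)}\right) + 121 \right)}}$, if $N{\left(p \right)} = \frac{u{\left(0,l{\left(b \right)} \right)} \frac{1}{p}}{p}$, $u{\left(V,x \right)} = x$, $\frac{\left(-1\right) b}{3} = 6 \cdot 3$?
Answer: $- \frac{43681}{27831218161} \approx -1.5695 \cdot 10^{-6}$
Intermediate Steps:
$b = -54$ ($b = - 3 \cdot 6 \cdot 3 = \left(-3\right) 18 = -54$)
$D{\left(o \right)} = 2 + o$
$N{\left(p \right)} = - \frac{54}{p^{2}}$ ($N{\left(p \right)} = \frac{\left(-54\right) \frac{1}{p}}{p} = - \frac{54}{p^{2}}$)
$\frac{1}{-637147 + N{\left(\left(73 + D{\left(13 \right)}\right) + 121 \right)}} = \frac{1}{-637147 - \frac{54}{\left(\left(73 + \left(2 + 13\right)\right) + 121\right)^{2}}} = \frac{1}{-637147 - \frac{54}{\left(\left(73 + 15\right) + 121\right)^{2}}} = \frac{1}{-637147 - \frac{54}{\left(88 + 121\right)^{2}}} = \frac{1}{-637147 - \frac{54}{43681}} = \frac{1}{- \frac{27831218161}{43681}} = - \frac{43681}{27831218161}$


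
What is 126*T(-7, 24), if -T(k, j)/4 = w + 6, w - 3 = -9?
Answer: 0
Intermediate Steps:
w = -6 (w = 3 - 9 = -6)
T(k, j) = 0 (T(k, j) = -4*(-6 + 6) = -4*0 = 0)
126*T(-7, 24) = 126*0 = 0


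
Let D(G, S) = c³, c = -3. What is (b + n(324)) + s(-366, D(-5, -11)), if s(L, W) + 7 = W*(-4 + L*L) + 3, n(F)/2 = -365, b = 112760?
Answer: -3504678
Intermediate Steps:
n(F) = -730 (n(F) = 2*(-365) = -730)
D(G, S) = -27 (D(G, S) = (-3)³ = -27)
s(L, W) = -4 + W*(-4 + L²) (s(L, W) = -7 + (W*(-4 + L*L) + 3) = -7 + (W*(-4 + L²) + 3) = -7 + (3 + W*(-4 + L²)) = -4 + W*(-4 + L²))
(b + n(324)) + s(-366, D(-5, -11)) = (112760 - 730) + (-4 - 4*(-27) - 27*(-366)²) = 112030 + (-4 + 108 - 27*133956) = 112030 + (-4 + 108 - 3616812) = 112030 - 3616708 = -3504678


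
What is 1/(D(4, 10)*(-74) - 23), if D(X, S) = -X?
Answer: 1/273 ≈ 0.0036630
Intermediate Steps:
1/(D(4, 10)*(-74) - 23) = 1/(-1*4*(-74) - 23) = 1/(-4*(-74) - 23) = 1/(296 - 23) = 1/273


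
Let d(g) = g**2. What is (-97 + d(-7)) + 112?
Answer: 64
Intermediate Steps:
(-97 + d(-7)) + 112 = (-97 + (-7)**2) + 112 = (-97 + 49) + 112 = -48 + 112 = 64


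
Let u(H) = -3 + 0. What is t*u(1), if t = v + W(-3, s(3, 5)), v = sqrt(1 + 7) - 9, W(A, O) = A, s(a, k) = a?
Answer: 36 - 6*sqrt(2) ≈ 27.515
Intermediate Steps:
u(H) = -3
v = -9 + 2*sqrt(2) (v = sqrt(8) - 9 = 2*sqrt(2) - 9 = -9 + 2*sqrt(2) ≈ -6.1716)
t = -12 + 2*sqrt(2) (t = (-9 + 2*sqrt(2)) - 3 = -12 + 2*sqrt(2) ≈ -9.1716)
t*u(1) = (-12 + 2*sqrt(2))*(-3) = 36 - 6*sqrt(2)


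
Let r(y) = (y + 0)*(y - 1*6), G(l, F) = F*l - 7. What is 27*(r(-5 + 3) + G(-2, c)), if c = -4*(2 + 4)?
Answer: 1539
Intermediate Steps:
c = -24 (c = -4*6 = -24)
G(l, F) = -7 + F*l
r(y) = y*(-6 + y) (r(y) = y*(y - 6) = y*(-6 + y))
27*(r(-5 + 3) + G(-2, c)) = 27*((-5 + 3)*(-6 + (-5 + 3)) + (-7 - 24*(-2))) = 27*(-2*(-6 - 2) + (-7 + 48)) = 27*(-2*(-8) + 41) = 27*(16 + 41) = 27*57 = 1539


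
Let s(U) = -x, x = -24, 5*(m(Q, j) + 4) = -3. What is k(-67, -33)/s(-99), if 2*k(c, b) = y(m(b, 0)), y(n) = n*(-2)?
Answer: 23/120 ≈ 0.19167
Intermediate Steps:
m(Q, j) = -23/5 (m(Q, j) = -4 + (⅕)*(-3) = -4 - ⅗ = -23/5)
y(n) = -2*n
s(U) = 24 (s(U) = -1*(-24) = 24)
k(c, b) = 23/5 (k(c, b) = (-2*(-23/5))/2 = (½)*(46/5) = 23/5)
k(-67, -33)/s(-99) = (23/5)/24 = (23/5)*(1/24) = 23/120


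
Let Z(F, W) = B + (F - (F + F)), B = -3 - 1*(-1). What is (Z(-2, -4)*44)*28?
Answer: 0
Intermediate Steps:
B = -2 (B = -3 + 1 = -2)
Z(F, W) = -2 - F (Z(F, W) = -2 + (F - (F + F)) = -2 + (F - 2*F) = -2 - F)
(Z(-2, -4)*44)*28 = ((-2 - 1*(-2))*44)*28 = ((-2 + 2)*44)*28 = (0*44)*28 = 0*28 = 0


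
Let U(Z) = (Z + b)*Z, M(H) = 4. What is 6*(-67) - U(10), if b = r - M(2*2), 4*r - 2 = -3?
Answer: -919/2 ≈ -459.50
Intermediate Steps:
r = -1/4 (r = 1/2 + (1/4)*(-3) = 1/2 - 3/4 = -1/4 ≈ -0.25000)
b = -17/4 (b = -1/4 - 1*4 = -1/4 - 4 = -17/4 ≈ -4.2500)
U(Z) = Z*(-17/4 + Z) (U(Z) = (Z - 17/4)*Z = (-17/4 + Z)*Z = Z*(-17/4 + Z))
6*(-67) - U(10) = 6*(-67) - 10*(-17 + 4*10)/4 = -402 - 10*(-17 + 40)/4 = -402 - 10*23/4 = -402 - 1*115/2 = -402 - 115/2 = -919/2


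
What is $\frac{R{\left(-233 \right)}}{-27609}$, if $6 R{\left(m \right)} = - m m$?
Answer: $\frac{54289}{165654} \approx 0.32773$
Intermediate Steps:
$R{\left(m \right)} = - \frac{m^{2}}{6}$ ($R{\left(m \right)} = \frac{\left(-1\right) m m}{6} = \frac{\left(-1\right) m^{2}}{6} = - \frac{m^{2}}{6}$)
$\frac{R{\left(-233 \right)}}{-27609} = \frac{\left(- \frac{1}{6}\right) \left(-233\right)^{2}}{-27609} = \left(- \frac{1}{6}\right) 54289 \left(- \frac{1}{27609}\right) = \left(- \frac{54289}{6}\right) \left(- \frac{1}{27609}\right) = \frac{54289}{165654}$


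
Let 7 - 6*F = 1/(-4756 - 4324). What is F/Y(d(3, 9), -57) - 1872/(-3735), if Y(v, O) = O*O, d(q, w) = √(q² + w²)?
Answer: 491247013/979430544 ≈ 0.50156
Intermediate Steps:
Y(v, O) = O²
F = 21187/18160 (F = 7/6 - 1/(6*(-4756 - 4324)) = 7/6 - ⅙/(-9080) = 7/6 - ⅙*(-1/9080) = 7/6 + 1/54480 = 21187/18160 ≈ 1.1667)
F/Y(d(3, 9), -57) - 1872/(-3735) = 21187/(18160*((-57)²)) - 1872/(-3735) = (21187/18160)/3249 - 1872*(-1/3735) = (21187/18160)*(1/3249) + 208/415 = 21187/59001840 + 208/415 = 491247013/979430544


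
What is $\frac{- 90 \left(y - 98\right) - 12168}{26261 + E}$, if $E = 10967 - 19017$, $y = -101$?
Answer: $\frac{5742}{18211} \approx 0.3153$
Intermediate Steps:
$E = -8050$
$\frac{- 90 \left(y - 98\right) - 12168}{26261 + E} = \frac{- 90 \left(-101 - 98\right) - 12168}{26261 - 8050} = \frac{\left(-90\right) \left(-199\right) - 12168}{18211} = \left(17910 - 12168\right) \frac{1}{18211} = 5742 \cdot \frac{1}{18211} = \frac{5742}{18211}$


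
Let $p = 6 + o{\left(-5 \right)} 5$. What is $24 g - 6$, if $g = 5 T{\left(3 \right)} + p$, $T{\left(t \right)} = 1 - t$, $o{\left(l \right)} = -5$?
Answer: $-702$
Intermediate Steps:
$p = -19$ ($p = 6 - 25 = -19$)
$g = -29$ ($g = 5 \left(1 - 3\right) - 19 = 5 \left(-2\right) - 19 = -10 - 19 = -29$)
$24 g - 6 = 24 \left(-29\right) - 6 = -696 - 6 = -702$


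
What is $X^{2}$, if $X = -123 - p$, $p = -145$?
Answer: $484$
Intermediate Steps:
$X = 22$ ($X = -123 - -145 = -123 + 145 = 22$)
$X^{2} = 22^{2} = 484$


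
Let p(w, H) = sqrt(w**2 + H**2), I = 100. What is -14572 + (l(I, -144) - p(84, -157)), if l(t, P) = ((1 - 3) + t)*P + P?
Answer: -28828 - sqrt(31705) ≈ -29006.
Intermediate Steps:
l(t, P) = P + P*(-2 + t) (l(t, P) = (-2 + t)*P + P = P*(-2 + t) + P = P + P*(-2 + t))
p(w, H) = sqrt(H**2 + w**2)
-14572 + (l(I, -144) - p(84, -157)) = -14572 + (-144*(-1 + 100) - sqrt((-157)**2 + 84**2)) = -14572 + (-144*99 - sqrt(24649 + 7056)) = -14572 + (-14256 - sqrt(31705)) = -28828 - sqrt(31705)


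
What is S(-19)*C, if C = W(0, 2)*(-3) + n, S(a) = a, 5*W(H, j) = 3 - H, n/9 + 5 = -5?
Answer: 8721/5 ≈ 1744.2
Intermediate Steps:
n = -90 (n = -45 + 9*(-5) = -45 - 45 = -90)
W(H, j) = ⅗ - H/5 (W(H, j) = (3 - H)/5 = ⅗ - H/5)
C = -459/5 (C = (⅗ - ⅕*0)*(-3) - 90 = (⅗ + 0)*(-3) - 90 = (⅗)*(-3) - 90 = -9/5 - 90 = -459/5 ≈ -91.800)
S(-19)*C = -19*(-459/5) = 8721/5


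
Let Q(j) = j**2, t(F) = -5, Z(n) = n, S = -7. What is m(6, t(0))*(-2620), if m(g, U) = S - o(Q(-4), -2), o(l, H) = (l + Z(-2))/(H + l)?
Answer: 20960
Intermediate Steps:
o(l, H) = (-2 + l)/(H + l) (o(l, H) = (l - 2)/(H + l) = (-2 + l)/(H + l))
m(g, U) = -8 (m(g, U) = -7 - (-2 + (-4)**2)/(-2 + (-4)**2) = -7 - (-2 + 16)/(-2 + 16) = -7 - 14/14 = -7 - 1*1 = -7 - 1 = -8)
m(6, t(0))*(-2620) = -8*(-2620) = 20960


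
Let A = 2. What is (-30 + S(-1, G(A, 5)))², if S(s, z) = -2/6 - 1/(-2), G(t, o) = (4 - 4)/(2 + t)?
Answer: 32041/36 ≈ 890.03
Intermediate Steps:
G(t, o) = 0 (G(t, o) = 0/(2 + t) = 0)
S(s, z) = ⅙ (S(s, z) = -2*⅙ - 1*(-½) = -⅓ + ½ = ⅙)
(-30 + S(-1, G(A, 5)))² = (-30 + ⅙)² = (-179/6)² = 32041/36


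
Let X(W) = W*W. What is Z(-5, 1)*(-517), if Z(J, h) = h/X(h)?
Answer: -517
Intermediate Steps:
X(W) = W²
Z(J, h) = 1/h (Z(J, h) = h/(h²) = h/h² = 1/h)
Z(-5, 1)*(-517) = -517/1 = 1*(-517) = -517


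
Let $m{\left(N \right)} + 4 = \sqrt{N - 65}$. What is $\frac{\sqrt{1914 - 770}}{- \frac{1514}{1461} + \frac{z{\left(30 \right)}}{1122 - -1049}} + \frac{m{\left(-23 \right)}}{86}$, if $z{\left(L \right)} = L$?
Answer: $- \frac{2}{43} - \frac{3171831 \sqrt{286}}{1621532} + \frac{i \sqrt{22}}{43} \approx -33.127 + 0.10908 i$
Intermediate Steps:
$m{\left(N \right)} = -4 + \sqrt{-65 + N}$ ($m{\left(N \right)} = -4 + \sqrt{N - 65} = -4 + \sqrt{-65 + N}$)
$\frac{\sqrt{1914 - 770}}{- \frac{1514}{1461} + \frac{z{\left(30 \right)}}{1122 - -1049}} + \frac{m{\left(-23 \right)}}{86} = \frac{\sqrt{1914 - 770}}{- \frac{1514}{1461} + \frac{30}{1122 - -1049}} + \frac{-4 + \sqrt{-65 - 23}}{86} = \frac{\sqrt{1144}}{\left(-1514\right) \frac{1}{1461} + \frac{30}{1122 + 1049}} + \left(-4 + \sqrt{-88}\right) \frac{1}{86} = \frac{2 \sqrt{286}}{- \frac{1514}{1461} + \frac{30}{2171}} + \left(-4 + 2 i \sqrt{22}\right) \frac{1}{86} = \frac{2 \sqrt{286}}{- \frac{1514}{1461} + 30 \cdot \frac{1}{2171}} - \left(\frac{2}{43} - \frac{i \sqrt{22}}{43}\right) = \frac{2 \sqrt{286}}{- \frac{1514}{1461} + \frac{30}{2171}} - \left(\frac{2}{43} - \frac{i \sqrt{22}}{43}\right) = \frac{2 \sqrt{286}}{- \frac{3243064}{3171831}} - \left(\frac{2}{43} - \frac{i \sqrt{22}}{43}\right) = 2 \sqrt{286} \left(- \frac{3171831}{3243064}\right) - \left(\frac{2}{43} - \frac{i \sqrt{22}}{43}\right) = - \frac{3171831 \sqrt{286}}{1621532} - \left(\frac{2}{43} - \frac{i \sqrt{22}}{43}\right) = - \frac{2}{43} - \frac{3171831 \sqrt{286}}{1621532} + \frac{i \sqrt{22}}{43}$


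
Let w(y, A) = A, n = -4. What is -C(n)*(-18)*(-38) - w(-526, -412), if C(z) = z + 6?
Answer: -956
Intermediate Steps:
C(z) = 6 + z
-C(n)*(-18)*(-38) - w(-526, -412) = -(6 - 4)*(-18)*(-38) - 1*(-412) = -2*(-18)*(-38) + 412 = -(-36)*(-38) + 412 = -1*1368 + 412 = -1368 + 412 = -956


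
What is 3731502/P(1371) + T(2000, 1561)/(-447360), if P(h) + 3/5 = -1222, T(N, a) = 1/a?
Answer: -13029079554495713/4268884932480 ≈ -3052.1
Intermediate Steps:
P(h) = -6113/5 (P(h) = -⅗ - 1222 = -6113/5)
3731502/P(1371) + T(2000, 1561)/(-447360) = 3731502/(-6113/5) + 1/(1561*(-447360)) = 3731502*(-5/6113) + (1/1561)*(-1/447360) = -18657510/6113 - 1/698328960 = -13029079554495713/4268884932480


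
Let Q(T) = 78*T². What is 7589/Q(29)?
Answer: 7589/65598 ≈ 0.11569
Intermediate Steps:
7589/Q(29) = 7589/((78*29²)) = 7589/((78*841)) = 7589/65598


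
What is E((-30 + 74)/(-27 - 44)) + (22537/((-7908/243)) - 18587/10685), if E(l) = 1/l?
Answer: -53899669753/77455565 ≈ -695.88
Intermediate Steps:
E((-30 + 74)/(-27 - 44)) + (22537/((-7908/243)) - 18587/10685) = 1/((-30 + 74)/(-27 - 44)) + (22537/((-7908/243)) - 18587/10685) = 1/(44/(-71)) + (22537/((-7908*1/243)) - 18587*1/10685) = 1/(44*(-1/71)) + (22537/(-2636/81) - 18587/10685) = 1/(-44/71) + (22537*(-81/2636) - 18587/10685) = -71/44 + (-1825497/2636 - 18587/10685) = -71/44 - 19554430777/28165660 = -53899669753/77455565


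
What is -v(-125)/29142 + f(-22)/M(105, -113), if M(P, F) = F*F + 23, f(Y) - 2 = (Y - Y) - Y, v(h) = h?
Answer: 95767/15532686 ≈ 0.0061655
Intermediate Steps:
f(Y) = 2 - Y (f(Y) = 2 + ((Y - Y) - Y) = 2 + (0 - Y) = 2 - Y)
M(P, F) = 23 + F² (M(P, F) = F² + 23 = 23 + F²)
-v(-125)/29142 + f(-22)/M(105, -113) = -1*(-125)/29142 + (2 - 1*(-22))/(23 + (-113)²) = 125*(1/29142) + (2 + 22)/(23 + 12769) = 125/29142 + 24/12792 = 125/29142 + 24*(1/12792) = 125/29142 + 1/533 = 95767/15532686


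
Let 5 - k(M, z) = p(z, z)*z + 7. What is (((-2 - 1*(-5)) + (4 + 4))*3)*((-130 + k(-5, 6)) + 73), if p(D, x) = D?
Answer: -3135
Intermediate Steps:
k(M, z) = -2 - z**2 (k(M, z) = 5 - (z*z + 7) = 5 - (z**2 + 7) = 5 - (7 + z**2) = 5 + (-7 - z**2) = -2 - z**2)
(((-2 - 1*(-5)) + (4 + 4))*3)*((-130 + k(-5, 6)) + 73) = (((-2 - 1*(-5)) + (4 + 4))*3)*((-130 + (-2 - 1*6**2)) + 73) = (((-2 + 5) + 8)*3)*((-130 + (-2 - 1*36)) + 73) = ((3 + 8)*3)*((-130 + (-2 - 36)) + 73) = (11*3)*((-130 - 38) + 73) = 33*(-168 + 73) = 33*(-95) = -3135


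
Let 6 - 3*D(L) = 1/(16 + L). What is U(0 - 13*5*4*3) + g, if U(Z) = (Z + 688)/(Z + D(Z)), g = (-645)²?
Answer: 741845590239/1783175 ≈ 4.1603e+5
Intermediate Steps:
g = 416025
D(L) = 2 - 1/(3*(16 + L))
U(Z) = (688 + Z)/(Z + (95 + 6*Z)/(3*(16 + Z))) (U(Z) = (Z + 688)/(Z + (95 + 6*Z)/(3*(16 + Z))) = (688 + Z)/(Z + (95 + 6*Z)/(3*(16 + Z))))
U(0 - 13*5*4*3) + g = 3*(16 + (0 - 13*5*4*3))*(688 + (0 - 13*5*4*3))/(95 + 6*(0 - 13*5*4*3) + 3*(0 - 13*5*4*3)*(16 + (0 - 13*5*4*3))) + 416025 = 3*(16 + (0 - 260*3))*(688 + (0 - 260*3))/(95 + 6*(0 - 260*3) + 3*(0 - 260*3)*(16 + (0 - 260*3))) + 416025 = 3*(16 + (0 - 13*60))*(688 + (0 - 13*60))/(95 + 6*(0 - 13*60) + 3*(0 - 13*60)*(16 + (0 - 13*60))) + 416025 = 3*(16 + (0 - 780))*(688 + (0 - 780))/(95 + 6*(0 - 780) + 3*(0 - 780)*(16 + (0 - 780))) + 416025 = 3*(16 - 780)*(688 - 780)/(95 + 6*(-780) + 3*(-780)*(16 - 780)) + 416025 = 3*(-764)*(-92)/(95 - 4680 + 3*(-780)*(-764)) + 416025 = 3*(-764)*(-92)/(95 - 4680 + 1787760) + 416025 = 3*(-764)*(-92)/1783175 + 416025 = 3*(1/1783175)*(-764)*(-92) + 416025 = 210864/1783175 + 416025 = 741845590239/1783175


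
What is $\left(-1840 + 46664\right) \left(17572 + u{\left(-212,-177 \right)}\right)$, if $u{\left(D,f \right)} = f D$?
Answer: $2469623104$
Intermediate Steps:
$u{\left(D,f \right)} = D f$
$\left(-1840 + 46664\right) \left(17572 + u{\left(-212,-177 \right)}\right) = \left(-1840 + 46664\right) \left(17572 - -37524\right) = 44824 \left(17572 + 37524\right) = 44824 \cdot 55096 = 2469623104$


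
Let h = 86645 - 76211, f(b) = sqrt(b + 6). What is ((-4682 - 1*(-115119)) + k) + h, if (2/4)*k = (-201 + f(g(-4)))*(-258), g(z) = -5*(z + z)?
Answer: 224587 - 516*sqrt(46) ≈ 2.2109e+5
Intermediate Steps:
g(z) = -10*z
f(b) = sqrt(6 + b)
h = 10434
k = 103716 - 516*sqrt(46) (k = 2*((-201 + sqrt(6 - 10*(-4)))*(-258)) = 2*((-201 + sqrt(6 + 40))*(-258)) = 2*((-201 + sqrt(46))*(-258)) = 2*(51858 - 258*sqrt(46)) = 103716 - 516*sqrt(46) ≈ 1.0022e+5)
((-4682 - 1*(-115119)) + k) + h = ((-4682 - 1*(-115119)) + (103716 - 516*sqrt(46))) + 10434 = ((-4682 + 115119) + (103716 - 516*sqrt(46))) + 10434 = (110437 + (103716 - 516*sqrt(46))) + 10434 = (214153 - 516*sqrt(46)) + 10434 = 224587 - 516*sqrt(46)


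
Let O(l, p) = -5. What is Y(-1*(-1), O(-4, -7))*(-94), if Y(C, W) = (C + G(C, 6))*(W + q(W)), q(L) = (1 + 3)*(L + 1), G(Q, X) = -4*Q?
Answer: -5922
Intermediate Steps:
q(L) = 4 + 4*L (q(L) = 4*(1 + L) = 4 + 4*L)
Y(C, W) = -3*C*(4 + 5*W) (Y(C, W) = (C - 4*C)*(W + (4 + 4*W)) = (-3*C)*(4 + 5*W) = -3*C*(4 + 5*W))
Y(-1*(-1), O(-4, -7))*(-94) = (3*(-1*(-1))*(-4 - 5*(-5)))*(-94) = (3*1*(-4 + 25))*(-94) = (3*1*21)*(-94) = 63*(-94) = -5922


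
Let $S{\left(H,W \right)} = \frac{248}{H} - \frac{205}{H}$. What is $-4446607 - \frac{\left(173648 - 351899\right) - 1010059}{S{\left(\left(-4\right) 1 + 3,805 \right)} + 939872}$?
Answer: $- \frac{4179049021893}{939829} \approx -4.4466 \cdot 10^{6}$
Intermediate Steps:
$S{\left(H,W \right)} = \frac{43}{H}$
$-4446607 - \frac{\left(173648 - 351899\right) - 1010059}{S{\left(\left(-4\right) 1 + 3,805 \right)} + 939872} = -4446607 - \frac{\left(173648 - 351899\right) - 1010059}{\frac{43}{\left(-4\right) 1 + 3} + 939872} = -4446607 - \frac{\left(173648 - 351899\right) - 1010059}{\frac{43}{-4 + 3} + 939872} = -4446607 - \frac{-178251 - 1010059}{\frac{43}{-1} + 939872} = -4446607 - - \frac{1188310}{43 \left(-1\right) + 939872} = -4446607 - - \frac{1188310}{-43 + 939872} = -4446607 - - \frac{1188310}{939829} = -4446607 + \frac{1188310}{939829} = - \frac{4179049021893}{939829}$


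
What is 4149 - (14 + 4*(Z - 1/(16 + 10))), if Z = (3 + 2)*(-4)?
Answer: 54797/13 ≈ 4215.2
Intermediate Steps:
Z = -20 (Z = 5*(-4) = -20)
4149 - (14 + 4*(Z - 1/(16 + 10))) = 4149 - (14 + 4*(-20 - 1/(16 + 10))) = 4149 - (14 + 4*(-20 - 1/26)) = 4149 - (14 + 4*(-521/26)) = 4149 - (14 - 1042/13) = 4149 - 1*(-860/13) = 4149 + 860/13 = 54797/13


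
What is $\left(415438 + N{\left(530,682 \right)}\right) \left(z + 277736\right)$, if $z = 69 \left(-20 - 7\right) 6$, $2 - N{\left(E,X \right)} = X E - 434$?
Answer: $14504487012$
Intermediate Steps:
$N{\left(E,X \right)} = 436 - E X$ ($N{\left(E,X \right)} = 2 - \left(X E - 434\right) = 2 - \left(E X - 434\right) = 2 - \left(-434 + E X\right) = 436 - E X$)
$z = -11178$ ($z = 69 \left(-20 - 7\right) 6 = 69 \left(-27\right) 6 = \left(-1863\right) 6 = -11178$)
$\left(415438 + N{\left(530,682 \right)}\right) \left(z + 277736\right) = \left(415438 + \left(436 - 530 \cdot 682\right)\right) \left(-11178 + 277736\right) = \left(415438 + \left(436 - 361460\right)\right) 266558 = \left(415438 - 361024\right) 266558 = 54414 \cdot 266558 = 14504487012$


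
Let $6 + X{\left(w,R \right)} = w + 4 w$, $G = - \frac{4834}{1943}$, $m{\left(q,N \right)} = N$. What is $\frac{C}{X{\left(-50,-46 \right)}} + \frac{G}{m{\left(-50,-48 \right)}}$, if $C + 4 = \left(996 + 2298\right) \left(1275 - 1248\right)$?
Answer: $- \frac{259159471}{746112} \approx -347.35$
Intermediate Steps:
$G = - \frac{4834}{1943}$ ($G = \left(-4834\right) \frac{1}{1943} = - \frac{4834}{1943} \approx -2.4879$)
$X{\left(w,R \right)} = -6 + 5 w$ ($X{\left(w,R \right)} = -6 + \left(w + 4 w\right) = -6 + 5 w$)
$C = 88934$ ($C = -4 + \left(996 + 2298\right) \left(1275 - 1248\right) = -4 + 3294 \cdot 27 = -4 + 88938 = 88934$)
$\frac{C}{X{\left(-50,-46 \right)}} + \frac{G}{m{\left(-50,-48 \right)}} = \frac{88934}{-6 + 5 \left(-50\right)} - \frac{4834}{1943 \left(-48\right)} = \frac{88934}{-6 - 250} - - \frac{2417}{46632} = \frac{88934}{-256} + \frac{2417}{46632} = 88934 \left(- \frac{1}{256}\right) + \frac{2417}{46632} = - \frac{44467}{128} + \frac{2417}{46632} = - \frac{259159471}{746112}$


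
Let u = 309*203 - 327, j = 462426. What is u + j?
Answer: 524826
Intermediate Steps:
u = 62400 (u = 62727 - 327 = 62400)
u + j = 62400 + 462426 = 524826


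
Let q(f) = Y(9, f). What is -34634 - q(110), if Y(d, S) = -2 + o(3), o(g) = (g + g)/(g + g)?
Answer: -34633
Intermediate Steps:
o(g) = 1 (o(g) = (2*g)/((2*g)) = (2*g)*(1/(2*g)) = 1)
Y(d, S) = -1 (Y(d, S) = -2 + 1 = -1)
q(f) = -1
-34634 - q(110) = -34634 - 1*(-1) = -34634 + 1 = -34633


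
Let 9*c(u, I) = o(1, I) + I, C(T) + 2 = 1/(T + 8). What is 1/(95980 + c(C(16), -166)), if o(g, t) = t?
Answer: 9/863488 ≈ 1.0423e-5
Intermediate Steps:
C(T) = -2 + 1/(8 + T) (C(T) = -2 + 1/(T + 8) = -2 + 1/(8 + T))
c(u, I) = 2*I/9 (c(u, I) = (I + I)/9 = (2*I)/9 = 2*I/9)
1/(95980 + c(C(16), -166)) = 1/(95980 + (2/9)*(-166)) = 1/(95980 - 332/9) = 1/(863488/9) = 9/863488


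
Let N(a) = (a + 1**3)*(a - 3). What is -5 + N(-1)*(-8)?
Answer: -5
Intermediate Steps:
N(a) = (1 + a)*(-3 + a) (N(a) = (a + 1)*(-3 + a) = (1 + a)*(-3 + a))
-5 + N(-1)*(-8) = -5 + (-3 + (-1)**2 - 2*(-1))*(-8) = -5 + (-3 + 1 + 2)*(-8) = -5 + 0*(-8) = -5 + 0 = -5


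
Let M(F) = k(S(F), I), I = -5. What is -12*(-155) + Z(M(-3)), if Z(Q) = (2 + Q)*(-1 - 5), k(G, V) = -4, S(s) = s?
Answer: 1872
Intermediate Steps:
M(F) = -4
Z(Q) = -12 - 6*Q (Z(Q) = (2 + Q)*(-6) = -12 - 6*Q)
-12*(-155) + Z(M(-3)) = -12*(-155) + (-12 - 6*(-4)) = 1860 + (-12 + 24) = 1860 + 12 = 1872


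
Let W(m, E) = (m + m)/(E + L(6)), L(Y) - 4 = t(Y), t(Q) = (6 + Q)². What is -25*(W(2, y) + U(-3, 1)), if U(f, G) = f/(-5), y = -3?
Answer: -455/29 ≈ -15.690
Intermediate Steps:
U(f, G) = -f/5 (U(f, G) = f*(-⅕) = -f/5)
L(Y) = 4 + (6 + Y)²
W(m, E) = 2*m/(148 + E) (W(m, E) = (m + m)/(E + (4 + (6 + 6)²)) = (2*m)/(E + (4 + 12²)) = (2*m)/(E + (4 + 144)) = (2*m)/(E + 148) = (2*m)/(148 + E) = 2*m/(148 + E))
-25*(W(2, y) + U(-3, 1)) = -25*(2*2/(148 - 3) - ⅕*(-3)) = -25*(2*2/145 + ⅗) = -25*(2*2*(1/145) + ⅗) = -25*(4/145 + ⅗) = -25*91/145 = -455/29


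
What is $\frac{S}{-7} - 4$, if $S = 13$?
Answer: $- \frac{41}{7} \approx -5.8571$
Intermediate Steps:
$\frac{S}{-7} - 4 = \frac{1}{-7} \cdot 13 - 4 = \left(- \frac{1}{7}\right) 13 - 4 = - \frac{13}{7} - 4 = - \frac{41}{7}$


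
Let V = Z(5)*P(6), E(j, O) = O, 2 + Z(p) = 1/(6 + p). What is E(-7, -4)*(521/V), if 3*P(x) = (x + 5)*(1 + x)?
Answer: 2084/49 ≈ 42.531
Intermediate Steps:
P(x) = (1 + x)*(5 + x)/3 (P(x) = ((x + 5)*(1 + x))/3 = ((5 + x)*(1 + x))/3 = ((1 + x)*(5 + x))/3 = (1 + x)*(5 + x)/3)
Z(p) = -2 + 1/(6 + p)
V = -49 (V = ((-11 - 2*5)/(6 + 5))*(5/3 + 2*6 + (1/3)*6**2) = ((-11 - 10)/11)*(5/3 + 12 + (1/3)*36) = ((1/11)*(-21))*(5/3 + 12 + 12) = -21/11*77/3 = -49)
E(-7, -4)*(521/V) = -2084/(-49) = -2084*(-1)/49 = -4*(-521/49) = 2084/49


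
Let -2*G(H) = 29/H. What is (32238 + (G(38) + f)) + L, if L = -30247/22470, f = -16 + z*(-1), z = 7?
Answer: 3929374957/121980 ≈ 32213.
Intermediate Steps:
f = -23 (f = -16 + 7*(-1) = -16 - 7 = -23)
G(H) = -29/(2*H)
L = -4321/3210 (L = -30247*1/22470 = -4321/3210 ≈ -1.3461)
(32238 + (G(38) + f)) + L = (32238 + (-29/2/38 - 23)) - 4321/3210 = (32238 + (-29/2*1/38 - 23)) - 4321/3210 = (32238 + (-29/76 - 23)) - 4321/3210 = (32238 - 1777/76) - 4321/3210 = 2448311/76 - 4321/3210 = 3929374957/121980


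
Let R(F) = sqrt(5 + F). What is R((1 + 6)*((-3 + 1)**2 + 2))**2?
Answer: 47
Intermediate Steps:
R((1 + 6)*((-3 + 1)**2 + 2))**2 = (sqrt(5 + (1 + 6)*((-3 + 1)**2 + 2)))**2 = (sqrt(5 + 7*((-2)**2 + 2)))**2 = (sqrt(5 + 7*(4 + 2)))**2 = (sqrt(5 + 7*6))**2 = (sqrt(5 + 42))**2 = (sqrt(47))**2 = 47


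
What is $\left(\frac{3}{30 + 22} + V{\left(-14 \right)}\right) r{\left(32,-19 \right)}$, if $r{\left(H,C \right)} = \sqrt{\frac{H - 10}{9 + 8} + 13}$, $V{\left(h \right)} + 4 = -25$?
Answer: $- \frac{13545 \sqrt{51}}{884} \approx -109.42$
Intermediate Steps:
$V{\left(h \right)} = -29$ ($V{\left(h \right)} = -4 - 25 = -29$)
$r{\left(H,C \right)} = \sqrt{\frac{211}{17} + \frac{H}{17}}$ ($r{\left(H,C \right)} = \sqrt{\frac{-10 + H}{17} + 13} = \sqrt{\left(-10 + H\right) \frac{1}{17} + 13} = \sqrt{\left(- \frac{10}{17} + \frac{H}{17}\right) + 13} = \sqrt{\frac{211}{17} + \frac{H}{17}}$)
$\left(\frac{3}{30 + 22} + V{\left(-14 \right)}\right) r{\left(32,-19 \right)} = \left(\frac{3}{30 + 22} - 29\right) \frac{\sqrt{3587 + 17 \cdot 32}}{17} = \left(\frac{3}{52} - 29\right) \frac{\sqrt{3587 + 544}}{17} = \left(3 \cdot \frac{1}{52} - 29\right) \frac{\sqrt{4131}}{17} = \left(\frac{3}{52} - 29\right) \frac{9 \sqrt{51}}{17} = - \frac{1505 \frac{9 \sqrt{51}}{17}}{52} = - \frac{13545 \sqrt{51}}{884}$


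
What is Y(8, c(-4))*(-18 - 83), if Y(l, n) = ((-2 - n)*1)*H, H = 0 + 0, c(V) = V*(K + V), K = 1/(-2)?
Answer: 0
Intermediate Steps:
K = -1/2 (K = 1*(-1/2) = -1/2 ≈ -0.50000)
c(V) = V*(-1/2 + V)
H = 0
Y(l, n) = 0 (Y(l, n) = ((-2 - n)*1)*0 = (-2 - n)*0 = 0)
Y(8, c(-4))*(-18 - 83) = 0*(-18 - 83) = 0*(-101) = 0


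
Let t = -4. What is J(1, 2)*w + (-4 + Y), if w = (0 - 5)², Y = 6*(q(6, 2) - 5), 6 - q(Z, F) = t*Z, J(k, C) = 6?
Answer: 296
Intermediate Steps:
q(Z, F) = 6 + 4*Z (q(Z, F) = 6 - (-4)*Z = 6 + 4*Z)
Y = 150 (Y = 6*((6 + 4*6) - 5) = 6*((6 + 24) - 5) = 6*(30 - 5) = 6*25 = 150)
w = 25 (w = (-5)² = 25)
J(1, 2)*w + (-4 + Y) = 6*25 + (-4 + 150) = 150 + 146 = 296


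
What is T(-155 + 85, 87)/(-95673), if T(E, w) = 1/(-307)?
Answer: 1/29371611 ≈ 3.4046e-8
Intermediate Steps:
T(E, w) = -1/307
T(-155 + 85, 87)/(-95673) = -1/307/(-95673) = -1/307*(-1/95673) = 1/29371611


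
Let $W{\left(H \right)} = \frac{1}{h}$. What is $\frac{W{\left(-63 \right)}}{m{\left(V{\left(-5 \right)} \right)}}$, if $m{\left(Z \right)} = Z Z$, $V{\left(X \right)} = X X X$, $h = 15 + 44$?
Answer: $\frac{1}{921875} \approx 1.0847 \cdot 10^{-6}$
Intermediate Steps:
$h = 59$
$W{\left(H \right)} = \frac{1}{59}$
$V{\left(X \right)} = X^{3}$ ($V{\left(X \right)} = X^{2} X = X^{3}$)
$m{\left(Z \right)} = Z^{2}$
$\frac{W{\left(-63 \right)}}{m{\left(V{\left(-5 \right)} \right)}} = \frac{1}{59 \left(\left(-5\right)^{3}\right)^{2}} = \frac{1}{59 \left(-125\right)^{2}} = \frac{1}{59 \cdot 15625} = \frac{1}{59} \cdot \frac{1}{15625} = \frac{1}{921875}$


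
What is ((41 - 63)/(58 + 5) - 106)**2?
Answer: 44890000/3969 ≈ 11310.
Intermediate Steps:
((41 - 63)/(58 + 5) - 106)**2 = (-22/63 - 106)**2 = (-6700/63)**2 = 44890000/3969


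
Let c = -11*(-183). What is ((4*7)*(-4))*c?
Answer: -225456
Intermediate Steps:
c = 2013
((4*7)*(-4))*c = ((4*7)*(-4))*2013 = (28*(-4))*2013 = -112*2013 = -225456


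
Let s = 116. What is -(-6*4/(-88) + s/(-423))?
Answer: 7/4653 ≈ 0.0015044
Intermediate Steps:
-(-6*4/(-88) + s/(-423)) = -(-6*4/(-88) + 116/(-423)) = -(-24*(-1/88) + 116*(-1/423)) = -(3/11 - 116/423) = -1*(-7/4653) = 7/4653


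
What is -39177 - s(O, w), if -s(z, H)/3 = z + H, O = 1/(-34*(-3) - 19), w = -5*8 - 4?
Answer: -3262644/83 ≈ -39309.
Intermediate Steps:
w = -44 (w = -40 - 4 = -44)
O = 1/83 (O = 1/(102 - 19) = 1/83 ≈ 0.012048)
s(z, H) = -3*H - 3*z (s(z, H) = -3*(z + H) = -3*(H + z) = -3*H - 3*z)
-39177 - s(O, w) = -39177 - (-3*(-44) - 3*1/83) = -39177 - (132 - 3/83) = -39177 - 1*10953/83 = -39177 - 10953/83 = -3262644/83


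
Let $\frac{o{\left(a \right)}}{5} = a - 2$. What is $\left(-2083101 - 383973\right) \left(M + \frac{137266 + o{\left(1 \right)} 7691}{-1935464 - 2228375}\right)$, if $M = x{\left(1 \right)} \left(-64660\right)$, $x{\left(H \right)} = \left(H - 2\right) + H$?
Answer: $\frac{243774049014}{4163839} \approx 58546.0$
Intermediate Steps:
$o{\left(a \right)} = -10 + 5 a$ ($o{\left(a \right)} = 5 \left(a - 2\right) = 5 \left(-2 + a\right) = -10 + 5 a$)
$x{\left(H \right)} = -2 + 2 H$ ($x{\left(H \right)} = \left(-2 + H\right) + H = -2 + 2 H$)
$M = 0$ ($M = \left(-2 + 2 \cdot 1\right) \left(-64660\right) = \left(-2 + 2\right) \left(-64660\right) = 0 \left(-64660\right) = 0$)
$\left(-2083101 - 383973\right) \left(M + \frac{137266 + o{\left(1 \right)} 7691}{-1935464 - 2228375}\right) = \left(-2083101 - 383973\right) \left(0 + \frac{137266 + \left(-10 + 5 \cdot 1\right) 7691}{-1935464 - 2228375}\right) = - 2467074 \left(0 + \frac{137266 + \left(-10 + 5\right) 7691}{-4163839}\right) = - 2467074 \left(0 + \left(137266 - 38455\right) \left(- \frac{1}{4163839}\right)\right) = - 2467074 \left(0 + 98811 \left(- \frac{1}{4163839}\right)\right) = - 2467074 \left(0 - \frac{98811}{4163839}\right) = \left(-2467074\right) \left(- \frac{98811}{4163839}\right) = \frac{243774049014}{4163839}$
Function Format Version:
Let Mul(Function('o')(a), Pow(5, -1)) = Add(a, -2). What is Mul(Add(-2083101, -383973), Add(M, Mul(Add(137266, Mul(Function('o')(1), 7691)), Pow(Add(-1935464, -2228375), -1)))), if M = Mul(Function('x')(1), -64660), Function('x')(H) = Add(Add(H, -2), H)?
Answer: Rational(243774049014, 4163839) ≈ 58546.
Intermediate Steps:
Function('o')(a) = Add(-10, Mul(5, a)) (Function('o')(a) = Mul(5, Add(a, -2)) = Mul(5, Add(-2, a)) = Add(-10, Mul(5, a)))
Function('x')(H) = Add(-2, Mul(2, H)) (Function('x')(H) = Add(Add(-2, H), H) = Add(-2, Mul(2, H)))
M = 0 (M = Mul(Add(-2, Mul(2, 1)), -64660) = Mul(Add(-2, 2), -64660) = Mul(0, -64660) = 0)
Mul(Add(-2083101, -383973), Add(M, Mul(Add(137266, Mul(Function('o')(1), 7691)), Pow(Add(-1935464, -2228375), -1)))) = Mul(Add(-2083101, -383973), Add(0, Mul(Add(137266, Mul(Add(-10, Mul(5, 1)), 7691)), Pow(Add(-1935464, -2228375), -1)))) = Mul(-2467074, Add(0, Mul(Add(137266, Mul(Add(-10, 5), 7691)), Pow(-4163839, -1)))) = Mul(-2467074, Add(0, Mul(Add(137266, Mul(-5, 7691)), Rational(-1, 4163839)))) = Mul(-2467074, Add(0, Mul(Add(137266, -38455), Rational(-1, 4163839)))) = Mul(-2467074, Add(0, Mul(98811, Rational(-1, 4163839)))) = Mul(-2467074, Add(0, Rational(-98811, 4163839))) = Mul(-2467074, Rational(-98811, 4163839)) = Rational(243774049014, 4163839)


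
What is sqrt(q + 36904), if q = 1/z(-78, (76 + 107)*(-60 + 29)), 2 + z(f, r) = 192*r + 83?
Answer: sqrt(4864008904289585)/363045 ≈ 192.10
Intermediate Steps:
z(f, r) = 81 + 192*r (z(f, r) = -2 + (192*r + 83) = -2 + (83 + 192*r) = 81 + 192*r)
q = -1/1089135 (q = 1/(81 + 192*((76 + 107)*(-60 + 29))) = 1/(81 + 192*(183*(-31))) = 1/(81 + 192*(-5673)) = 1/(81 - 1089216) = 1/(-1089135) = -1/1089135 ≈ -9.1816e-7)
sqrt(q + 36904) = sqrt(-1/1089135 + 36904) = sqrt(40193438039/1089135) = sqrt(4864008904289585)/363045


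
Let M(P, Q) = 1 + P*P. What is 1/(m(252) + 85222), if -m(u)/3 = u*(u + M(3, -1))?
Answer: -1/112850 ≈ -8.8613e-6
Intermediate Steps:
M(P, Q) = 1 + P²
m(u) = -3*u*(10 + u) (m(u) = -3*u*(u + (1 + 3²)) = -3*u*(u + (1 + 9)) = -3*u*(u + 10) = -3*u*(10 + u))
1/(m(252) + 85222) = 1/(-3*252*(10 + 252) + 85222) = 1/(-3*252*262 + 85222) = 1/(-198072 + 85222) = 1/(-112850) = -1/112850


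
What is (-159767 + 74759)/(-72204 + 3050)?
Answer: 42504/34577 ≈ 1.2293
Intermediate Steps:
(-159767 + 74759)/(-72204 + 3050) = -85008/(-69154) = -85008*(-1/69154) = 42504/34577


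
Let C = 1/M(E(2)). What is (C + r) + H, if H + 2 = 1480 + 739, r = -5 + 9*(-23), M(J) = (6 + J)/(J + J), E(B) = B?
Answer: 4011/2 ≈ 2005.5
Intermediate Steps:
M(J) = (6 + J)/(2*J) (M(J) = (6 + J)/((2*J)) = (6 + J)*(1/(2*J)) = (6 + J)/(2*J))
r = -212 (r = -5 - 207 = -212)
C = 1/2 (C = 1/((1/2)*(6 + 2)/2) = 1/((1/2)*(1/2)*8) = 1/2 ≈ 0.50000)
H = 2217 (H = -2 + (1480 + 739) = -2 + 2219 = 2217)
(C + r) + H = (1/2 - 212) + 2217 = -423/2 + 2217 = 4011/2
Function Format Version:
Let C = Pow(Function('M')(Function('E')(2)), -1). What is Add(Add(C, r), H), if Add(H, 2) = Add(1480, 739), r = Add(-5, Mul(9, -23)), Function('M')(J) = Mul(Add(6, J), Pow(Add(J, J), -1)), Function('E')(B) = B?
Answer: Rational(4011, 2) ≈ 2005.5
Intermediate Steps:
Function('M')(J) = Mul(Rational(1, 2), Pow(J, -1), Add(6, J)) (Function('M')(J) = Mul(Add(6, J), Pow(Mul(2, J), -1)) = Mul(Add(6, J), Mul(Rational(1, 2), Pow(J, -1))) = Mul(Rational(1, 2), Pow(J, -1), Add(6, J)))
r = -212 (r = Add(-5, -207) = -212)
C = Rational(1, 2) (C = Pow(Mul(Rational(1, 2), Pow(2, -1), Add(6, 2)), -1) = Pow(Mul(Rational(1, 2), Rational(1, 2), 8), -1) = Pow(2, -1) = Rational(1, 2) ≈ 0.50000)
H = 2217 (H = Add(-2, Add(1480, 739)) = Add(-2, 2219) = 2217)
Add(Add(C, r), H) = Add(Add(Rational(1, 2), -212), 2217) = Add(Rational(-423, 2), 2217) = Rational(4011, 2)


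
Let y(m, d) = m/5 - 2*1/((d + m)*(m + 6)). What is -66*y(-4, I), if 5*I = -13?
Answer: 214/5 ≈ 42.800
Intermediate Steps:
I = -13/5 (I = (⅕)*(-13) = -13/5 ≈ -2.6000)
y(m, d) = m/5 - 2/((6 + m)*(d + m)) (y(m, d) = m*(⅕) - 2*1/((6 + m)*(d + m)) = m/5 - 2/((6 + m)*(d + m)))
-66*y(-4, I) = -66*(-10 + (-4)³ + 6*(-4)² - 13/5*(-4)² + 6*(-13/5)*(-4))/(5*((-4)² + 6*(-13/5) + 6*(-4) - 13/5*(-4))) = -66*(-10 - 64 + 6*16 - 13/5*16 + 312/5)/(5*(16 - 78/5 - 24 + 52/5)) = -66*(-10 - 64 + 96 - 208/5 + 312/5)/(5*(-66/5)) = -66*(-5)*214/(5*66*5) = -66*(-107/165) = 214/5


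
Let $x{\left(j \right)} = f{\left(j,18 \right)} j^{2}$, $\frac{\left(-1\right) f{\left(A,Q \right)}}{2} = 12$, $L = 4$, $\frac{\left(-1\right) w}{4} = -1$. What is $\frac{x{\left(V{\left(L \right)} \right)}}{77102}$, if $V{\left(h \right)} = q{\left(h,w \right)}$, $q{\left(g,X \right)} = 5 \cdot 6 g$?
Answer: $- \frac{172800}{38551} \approx -4.4824$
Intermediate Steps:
$w = 4$ ($w = \left(-4\right) \left(-1\right) = 4$)
$f{\left(A,Q \right)} = -24$ ($f{\left(A,Q \right)} = \left(-2\right) 12 = -24$)
$q{\left(g,X \right)} = 30 g$
$V{\left(h \right)} = 30 h$
$x{\left(j \right)} = - 24 j^{2}$
$\frac{x{\left(V{\left(L \right)} \right)}}{77102} = \frac{\left(-24\right) \left(30 \cdot 4\right)^{2}}{77102} = - 24 \cdot 120^{2} \cdot \frac{1}{77102} = \left(-24\right) 14400 \cdot \frac{1}{77102} = \left(-345600\right) \frac{1}{77102} = - \frac{172800}{38551}$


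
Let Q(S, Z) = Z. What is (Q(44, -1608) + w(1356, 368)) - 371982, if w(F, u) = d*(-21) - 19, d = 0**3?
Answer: -373609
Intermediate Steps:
d = 0
w(F, u) = -19 (w(F, u) = 0*(-21) - 19 = 0 - 19 = -19)
(Q(44, -1608) + w(1356, 368)) - 371982 = (-1608 - 19) - 371982 = -1627 - 371982 = -373609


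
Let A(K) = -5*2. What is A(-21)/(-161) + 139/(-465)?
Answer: -17729/74865 ≈ -0.23681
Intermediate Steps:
A(K) = -10 (A(K) = -1*10 = -10)
A(-21)/(-161) + 139/(-465) = -10/(-161) + 139/(-465) = -10*(-1/161) + 139*(-1/465) = 10/161 - 139/465 = -17729/74865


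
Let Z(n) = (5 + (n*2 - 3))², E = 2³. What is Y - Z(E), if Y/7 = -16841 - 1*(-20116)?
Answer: 22601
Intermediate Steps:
Y = 22925 (Y = 7*(-16841 - 1*(-20116)) = 7*(-16841 + 20116) = 7*3275 = 22925)
E = 8
Z(n) = (2 + 2*n)² (Z(n) = (5 + (2*n - 3))² = (5 + (-3 + 2*n))² = (2 + 2*n)²)
Y - Z(E) = 22925 - 4*(1 + 8)² = 22925 - 4*9² = 22925 - 4*81 = 22925 - 1*324 = 22925 - 324 = 22601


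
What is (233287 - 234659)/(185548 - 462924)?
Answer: 343/69344 ≈ 0.0049464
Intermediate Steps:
(233287 - 234659)/(185548 - 462924) = -1372/(-277376) = -1372*(-1/277376) = 343/69344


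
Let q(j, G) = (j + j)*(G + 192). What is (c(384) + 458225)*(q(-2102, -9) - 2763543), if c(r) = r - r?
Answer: -1618851646875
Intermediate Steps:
c(r) = 0
q(j, G) = 2*j*(192 + G) (q(j, G) = (2*j)*(192 + G) = 2*j*(192 + G))
(c(384) + 458225)*(q(-2102, -9) - 2763543) = (0 + 458225)*(2*(-2102)*(192 - 9) - 2763543) = 458225*(2*(-2102)*183 - 2763543) = 458225*(-769332 - 2763543) = 458225*(-3532875) = -1618851646875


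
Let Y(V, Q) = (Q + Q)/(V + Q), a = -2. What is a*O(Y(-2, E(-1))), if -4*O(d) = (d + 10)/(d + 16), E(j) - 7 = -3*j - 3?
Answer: 16/47 ≈ 0.34043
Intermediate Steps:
E(j) = 4 - 3*j (E(j) = 7 + (-3*j - 3) = 7 + (-3 - 3*j) = 4 - 3*j)
Y(V, Q) = 2*Q/(Q + V) (Y(V, Q) = (2*Q)/(Q + V) = 2*Q/(Q + V))
O(d) = -(10 + d)/(4*(16 + d)) (O(d) = -(d + 10)/(4*(d + 16)) = -(10 + d)/(4*(16 + d)))
a*O(Y(-2, E(-1))) = -(-10 - 2*(4 - 3*(-1))/((4 - 3*(-1)) - 2))/(2*(16 + 2*(4 - 3*(-1))/((4 - 3*(-1)) - 2))) = -(-10 - 2*(4 + 3)/((4 + 3) - 2))/(2*(16 + 2*(4 + 3)/((4 + 3) - 2))) = -(-10 - 2*7/(7 - 2))/(2*(16 + 2*7/(7 - 2))) = -(-10 - 2*7/5)/(2*(16 + 2*7/5)) = -(-10 - 2*7/5)/(2*(16 + 2*7*(⅕))) = -(-10 - 1*14/5)/(2*(16 + 14/5)) = -(-10 - 14/5)/(2*94/5) = -5*(-64)/(2*94*5) = -2*(-8/47) = 16/47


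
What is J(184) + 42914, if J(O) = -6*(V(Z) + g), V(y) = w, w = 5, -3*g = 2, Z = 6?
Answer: 42888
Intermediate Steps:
g = -2/3 (g = -1/3*2 = -2/3 ≈ -0.66667)
V(y) = 5
J(O) = -26 (J(O) = -6*(5 - 2/3) = -6*13/3 = -26)
J(184) + 42914 = -26 + 42914 = 42888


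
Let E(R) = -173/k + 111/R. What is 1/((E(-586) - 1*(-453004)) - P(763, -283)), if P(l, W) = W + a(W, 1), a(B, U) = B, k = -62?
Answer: 9083/4119799934 ≈ 2.2047e-6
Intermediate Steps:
P(l, W) = 2*W (P(l, W) = W + W = 2*W)
E(R) = 173/62 + 111/R (E(R) = -173/(-62) + 111/R = -173*(-1/62) + 111/R = 173/62 + 111/R)
1/((E(-586) - 1*(-453004)) - P(763, -283)) = 1/(((173/62 + 111/(-586)) - 1*(-453004)) - 2*(-283)) = 1/(((173/62 + 111*(-1/586)) + 453004) - 1*(-566)) = 1/(((173/62 - 111/586) + 453004) + 566) = 1/((23624/9083 + 453004) + 566) = 1/(4114658956/9083 + 566) = 1/(4119799934/9083) = 9083/4119799934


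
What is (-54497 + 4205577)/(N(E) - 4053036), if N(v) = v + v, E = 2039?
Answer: -2075540/2024479 ≈ -1.0252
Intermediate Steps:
N(v) = 2*v
(-54497 + 4205577)/(N(E) - 4053036) = (-54497 + 4205577)/(2*2039 - 4053036) = 4151080/(4078 - 4053036) = 4151080/(-4048958) = 4151080*(-1/4048958) = -2075540/2024479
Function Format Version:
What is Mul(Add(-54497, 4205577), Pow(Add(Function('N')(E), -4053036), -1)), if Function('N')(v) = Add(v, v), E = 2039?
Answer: Rational(-2075540, 2024479) ≈ -1.0252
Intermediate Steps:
Function('N')(v) = Mul(2, v)
Mul(Add(-54497, 4205577), Pow(Add(Function('N')(E), -4053036), -1)) = Mul(Add(-54497, 4205577), Pow(Add(Mul(2, 2039), -4053036), -1)) = Mul(4151080, Pow(Add(4078, -4053036), -1)) = Mul(4151080, Pow(-4048958, -1)) = Mul(4151080, Rational(-1, 4048958)) = Rational(-2075540, 2024479)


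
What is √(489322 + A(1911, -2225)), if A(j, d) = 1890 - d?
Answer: √493437 ≈ 702.45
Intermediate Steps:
√(489322 + A(1911, -2225)) = √(489322 + (1890 - 1*(-2225))) = √(489322 + (1890 + 2225)) = √(489322 + 4115) = √493437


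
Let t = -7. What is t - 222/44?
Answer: -265/22 ≈ -12.045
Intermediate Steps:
t - 222/44 = -7 - 222/44 = -7 - 6*37/44 = -7 - 111/22 = -265/22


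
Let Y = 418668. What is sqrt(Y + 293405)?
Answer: sqrt(712073) ≈ 843.84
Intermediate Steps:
sqrt(Y + 293405) = sqrt(418668 + 293405) = sqrt(712073)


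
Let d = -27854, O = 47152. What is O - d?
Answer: 75006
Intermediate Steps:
O - d = 47152 - 1*(-27854) = 47152 + 27854 = 75006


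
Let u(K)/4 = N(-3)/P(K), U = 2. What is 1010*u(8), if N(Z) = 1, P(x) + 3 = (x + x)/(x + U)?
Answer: -20200/7 ≈ -2885.7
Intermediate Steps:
P(x) = -3 + 2*x/(2 + x) (P(x) = -3 + (x + x)/(x + 2) = -3 + (2*x)/(2 + x) = -3 + 2*x/(2 + x))
u(K) = 4*(2 + K)/(-6 - K) (u(K) = 4*(1/((-6 - K)/(2 + K))) = 4*(1*((2 + K)/(-6 - K))) = 4*((2 + K)/(-6 - K)) = 4*(2 + K)/(-6 - K))
1010*u(8) = 1010*(4*(-2 - 1*8)/(6 + 8)) = 1010*(4*(-2 - 8)/14) = 1010*(4*(1/14)*(-10)) = 1010*(-20/7) = -20200/7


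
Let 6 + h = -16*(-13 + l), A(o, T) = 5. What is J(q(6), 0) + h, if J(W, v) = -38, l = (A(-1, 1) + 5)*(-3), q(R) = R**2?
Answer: 644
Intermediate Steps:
l = -30 (l = (5 + 5)*(-3) = 10*(-3) = -30)
h = 682 (h = -6 - 16*(-13 - 30) = -6 - 16*(-43) = -6 + 688 = 682)
J(q(6), 0) + h = -38 + 682 = 644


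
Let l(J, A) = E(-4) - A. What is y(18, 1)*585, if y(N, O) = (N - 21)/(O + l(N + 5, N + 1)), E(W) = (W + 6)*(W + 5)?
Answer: 1755/16 ≈ 109.69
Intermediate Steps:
E(W) = (5 + W)*(6 + W) (E(W) = (6 + W)*(5 + W) = (5 + W)*(6 + W))
l(J, A) = 2 - A (l(J, A) = (30 + (-4)² + 11*(-4)) - A = (30 + 16 - 44) - A = 2 - A)
y(N, O) = (-21 + N)/(1 + O - N) (y(N, O) = (N - 21)/(O + (2 - (N + 1))) = (-21 + N)/(O + (2 - (1 + N))) = (-21 + N)/(O + (2 + (-1 - N))) = (-21 + N)/(O + (1 - N)) = (-21 + N)/(1 + O - N))
y(18, 1)*585 = ((-21 + 18)/(1 + 1 - 1*18))*585 = (-3/(1 + 1 - 18))*585 = (-3/(-16))*585 = -1/16*(-3)*585 = (3/16)*585 = 1755/16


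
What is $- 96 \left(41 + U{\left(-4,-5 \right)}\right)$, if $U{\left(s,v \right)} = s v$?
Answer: $-5856$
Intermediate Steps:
$- 96 \left(41 + U{\left(-4,-5 \right)}\right) = - 96 \left(41 - -20\right) = - 96 \left(41 + 20\right) = \left(-96\right) 61 = -5856$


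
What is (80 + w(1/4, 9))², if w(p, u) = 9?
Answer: 7921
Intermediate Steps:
(80 + w(1/4, 9))² = (80 + 9)² = 89² = 7921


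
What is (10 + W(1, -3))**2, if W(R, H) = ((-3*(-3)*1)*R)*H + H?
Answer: 400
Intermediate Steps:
W(R, H) = H + 9*H*R (W(R, H) = ((9*1)*R)*H + H = (9*R)*H + H = 9*H*R + H = H + 9*H*R)
(10 + W(1, -3))**2 = (10 - 3*(1 + 9*1))**2 = (10 - 3*(1 + 9))**2 = (10 - 3*10)**2 = (10 - 30)**2 = (-20)**2 = 400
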